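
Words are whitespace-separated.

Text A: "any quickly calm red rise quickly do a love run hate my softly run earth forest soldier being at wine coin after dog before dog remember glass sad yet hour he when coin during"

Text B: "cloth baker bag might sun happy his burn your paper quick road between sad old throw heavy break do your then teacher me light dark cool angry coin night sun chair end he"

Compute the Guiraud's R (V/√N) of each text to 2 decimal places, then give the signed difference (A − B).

-0.26

A: V=30, N=34, R=5.14
B: V=31, N=33, R=5.40
Difference = 5.14 − 5.40 = -0.26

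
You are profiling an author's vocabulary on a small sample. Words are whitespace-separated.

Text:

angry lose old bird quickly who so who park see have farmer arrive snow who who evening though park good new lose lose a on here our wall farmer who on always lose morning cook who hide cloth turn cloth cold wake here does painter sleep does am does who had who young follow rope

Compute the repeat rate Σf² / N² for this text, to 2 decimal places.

Frequencies: who:8, lose:4, does:3, park:2, farmer:2, on:2, here:2, cloth:2, angry:1, old:1, bird:1, quickly:1, so:1, see:1, have:1, arrive:1, snow:1, evening:1, though:1, good:1, … (18 more, each freq 1)
Σf² = 139; N² = 3025
Repeat rate = 139 / 3025 = 0.05

0.05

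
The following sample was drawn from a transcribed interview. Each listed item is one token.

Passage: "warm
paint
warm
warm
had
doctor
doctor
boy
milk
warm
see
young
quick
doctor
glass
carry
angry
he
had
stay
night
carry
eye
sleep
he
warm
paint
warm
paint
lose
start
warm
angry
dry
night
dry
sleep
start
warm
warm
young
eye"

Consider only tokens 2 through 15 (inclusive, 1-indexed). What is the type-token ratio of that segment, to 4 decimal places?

0.7143

Segment tokens 2–15: paint, warm, warm, had, doctor, doctor, boy, milk, warm, see, young, quick, doctor, glass
Segment N = 14, segment V = 10.
TTR = 10 / 14 = 0.7143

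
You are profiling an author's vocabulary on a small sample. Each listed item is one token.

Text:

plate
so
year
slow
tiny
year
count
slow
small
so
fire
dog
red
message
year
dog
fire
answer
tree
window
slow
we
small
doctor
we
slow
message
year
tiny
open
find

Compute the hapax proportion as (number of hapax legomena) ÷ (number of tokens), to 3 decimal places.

Frequencies: year:4, slow:4, so:2, tiny:2, small:2, fire:2, dog:2, message:2, we:2, plate:1, count:1, red:1, answer:1, tree:1, window:1, doctor:1, open:1, find:1
Hapax count = 9; token count = 31.
Ratio = 9 / 31 = 0.290

0.290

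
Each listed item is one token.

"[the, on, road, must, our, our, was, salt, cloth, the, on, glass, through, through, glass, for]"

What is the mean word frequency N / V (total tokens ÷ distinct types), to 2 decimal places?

N = 16 tokens, V = 11 types.
Mean frequency = N / V = 16 / 11 = 1.45

1.45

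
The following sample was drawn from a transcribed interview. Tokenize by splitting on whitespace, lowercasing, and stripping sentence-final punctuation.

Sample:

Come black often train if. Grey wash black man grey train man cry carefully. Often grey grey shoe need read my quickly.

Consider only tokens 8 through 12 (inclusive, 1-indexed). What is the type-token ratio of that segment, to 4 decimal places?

0.8000

Segment tokens 8–12: black, man, grey, train, man
Segment N = 5, segment V = 4.
TTR = 4 / 5 = 0.8000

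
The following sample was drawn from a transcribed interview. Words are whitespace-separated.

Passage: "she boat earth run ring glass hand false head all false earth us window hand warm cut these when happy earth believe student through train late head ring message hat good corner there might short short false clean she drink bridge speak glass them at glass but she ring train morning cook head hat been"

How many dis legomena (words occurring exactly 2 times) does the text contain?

4

Frequencies: she:3, earth:3, ring:3, glass:3, false:3, head:3, hand:2, train:2, hat:2, short:2, boat:1, run:1, all:1, us:1, window:1, warm:1, cut:1, these:1, when:1, happy:1, … (19 more, each freq 1)
Words with frequency 2: hand, hat, short, train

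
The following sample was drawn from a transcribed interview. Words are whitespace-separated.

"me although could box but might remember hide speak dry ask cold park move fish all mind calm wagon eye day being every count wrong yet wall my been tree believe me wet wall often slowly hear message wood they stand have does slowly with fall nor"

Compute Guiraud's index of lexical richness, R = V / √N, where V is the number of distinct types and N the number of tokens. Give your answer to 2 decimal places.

6.42

N = 47, V = 44.
√N = 6.855655
R = 44 / 6.855655 = 6.42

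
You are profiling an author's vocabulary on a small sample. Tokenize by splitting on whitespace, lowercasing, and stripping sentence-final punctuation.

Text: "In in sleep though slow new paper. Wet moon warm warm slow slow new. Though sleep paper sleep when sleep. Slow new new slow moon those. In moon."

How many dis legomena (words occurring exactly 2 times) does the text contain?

3

Frequencies: slow:5, sleep:4, new:4, in:3, moon:3, though:2, paper:2, warm:2, wet:1, when:1, those:1
Words with frequency 2: paper, though, warm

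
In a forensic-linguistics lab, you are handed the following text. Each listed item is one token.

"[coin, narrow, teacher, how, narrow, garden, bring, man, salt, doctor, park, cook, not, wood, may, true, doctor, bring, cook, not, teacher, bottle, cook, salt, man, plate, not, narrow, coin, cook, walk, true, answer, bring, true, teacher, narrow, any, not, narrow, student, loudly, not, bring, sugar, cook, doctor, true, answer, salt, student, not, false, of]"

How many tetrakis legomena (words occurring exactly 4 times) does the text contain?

Frequencies: not:6, narrow:5, cook:5, bring:4, true:4, teacher:3, salt:3, doctor:3, coin:2, man:2, answer:2, student:2, how:1, garden:1, park:1, wood:1, may:1, bottle:1, plate:1, walk:1, … (5 more, each freq 1)
Words with frequency 4: bring, true

2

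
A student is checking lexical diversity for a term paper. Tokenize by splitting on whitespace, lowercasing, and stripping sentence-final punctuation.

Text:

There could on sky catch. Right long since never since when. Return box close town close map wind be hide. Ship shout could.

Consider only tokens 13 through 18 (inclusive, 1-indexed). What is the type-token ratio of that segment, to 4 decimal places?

0.8333

Segment tokens 13–18: box, close, town, close, map, wind
Segment N = 6, segment V = 5.
TTR = 5 / 6 = 0.8333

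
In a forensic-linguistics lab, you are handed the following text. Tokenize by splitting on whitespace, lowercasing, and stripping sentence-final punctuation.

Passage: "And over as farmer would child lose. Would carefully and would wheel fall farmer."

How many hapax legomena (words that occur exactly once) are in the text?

Frequencies: would:3, and:2, farmer:2, over:1, as:1, child:1, lose:1, carefully:1, wheel:1, fall:1
Hapax (freq=1): as, carefully, child, fall, lose, over, wheel

7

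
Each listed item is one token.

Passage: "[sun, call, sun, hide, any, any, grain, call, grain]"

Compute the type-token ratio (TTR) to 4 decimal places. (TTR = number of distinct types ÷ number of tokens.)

N = 9 tokens, V = 5 types.
TTR = V / N = 5 / 9 = 0.5556

0.5556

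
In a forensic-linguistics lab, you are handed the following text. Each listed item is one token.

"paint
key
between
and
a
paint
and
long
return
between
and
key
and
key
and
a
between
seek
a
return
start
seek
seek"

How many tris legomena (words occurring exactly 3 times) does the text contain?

Frequencies: and:5, key:3, between:3, a:3, seek:3, paint:2, return:2, long:1, start:1
Words with frequency 3: a, between, key, seek

4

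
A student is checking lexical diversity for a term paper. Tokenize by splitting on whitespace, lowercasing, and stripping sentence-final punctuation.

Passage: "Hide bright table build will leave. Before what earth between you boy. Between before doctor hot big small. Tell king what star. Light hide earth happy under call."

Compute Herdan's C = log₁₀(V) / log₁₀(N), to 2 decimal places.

0.94

N = 28, V = 23.
log₁₀(V) = 1.361728, log₁₀(N) = 1.447158
C = 1.361728 / 1.447158 = 0.94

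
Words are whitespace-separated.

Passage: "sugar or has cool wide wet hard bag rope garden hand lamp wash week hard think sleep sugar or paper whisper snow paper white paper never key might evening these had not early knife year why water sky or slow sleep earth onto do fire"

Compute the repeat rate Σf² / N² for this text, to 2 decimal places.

0.03

Frequencies: or:3, paper:3, sugar:2, hard:2, sleep:2, has:1, cool:1, wide:1, wet:1, bag:1, rope:1, garden:1, hand:1, lamp:1, wash:1, week:1, think:1, whisper:1, snow:1, white:1, … (18 more, each freq 1)
Σf² = 63; N² = 2025
Repeat rate = 63 / 2025 = 0.03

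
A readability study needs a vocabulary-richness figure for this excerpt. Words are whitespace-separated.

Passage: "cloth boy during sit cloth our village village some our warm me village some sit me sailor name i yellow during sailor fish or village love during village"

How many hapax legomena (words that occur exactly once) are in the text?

8

Frequencies: village:5, during:3, cloth:2, sit:2, our:2, some:2, me:2, sailor:2, boy:1, warm:1, name:1, i:1, yellow:1, fish:1, or:1, love:1
Hapax (freq=1): boy, fish, i, love, name, or, warm, yellow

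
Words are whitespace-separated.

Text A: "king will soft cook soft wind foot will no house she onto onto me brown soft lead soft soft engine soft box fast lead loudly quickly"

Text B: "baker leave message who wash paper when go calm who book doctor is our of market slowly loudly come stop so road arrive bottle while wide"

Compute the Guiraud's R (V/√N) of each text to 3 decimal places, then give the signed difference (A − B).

A: V=18, N=26, R=3.530
B: V=25, N=26, R=4.903
Difference = 3.530 − 4.903 = -1.373

-1.373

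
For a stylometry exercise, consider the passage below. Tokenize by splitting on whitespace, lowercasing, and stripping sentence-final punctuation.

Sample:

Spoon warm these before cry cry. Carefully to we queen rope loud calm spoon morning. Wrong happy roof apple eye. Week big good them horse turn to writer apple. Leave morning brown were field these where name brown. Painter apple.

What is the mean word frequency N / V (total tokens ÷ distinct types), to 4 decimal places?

1.2500

N = 40 tokens, V = 32 types.
Mean frequency = N / V = 40 / 32 = 1.2500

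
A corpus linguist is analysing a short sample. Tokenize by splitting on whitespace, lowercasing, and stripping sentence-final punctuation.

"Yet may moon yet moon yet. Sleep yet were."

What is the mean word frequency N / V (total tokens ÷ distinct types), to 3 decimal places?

1.800

N = 9 tokens, V = 5 types.
Mean frequency = N / V = 9 / 5 = 1.800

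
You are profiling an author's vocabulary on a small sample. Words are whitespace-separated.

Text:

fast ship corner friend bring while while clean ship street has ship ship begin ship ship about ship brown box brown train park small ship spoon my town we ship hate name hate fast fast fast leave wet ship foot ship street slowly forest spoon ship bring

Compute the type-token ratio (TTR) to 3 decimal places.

N = 47 tokens, V = 27 types.
TTR = V / N = 27 / 47 = 0.574

0.574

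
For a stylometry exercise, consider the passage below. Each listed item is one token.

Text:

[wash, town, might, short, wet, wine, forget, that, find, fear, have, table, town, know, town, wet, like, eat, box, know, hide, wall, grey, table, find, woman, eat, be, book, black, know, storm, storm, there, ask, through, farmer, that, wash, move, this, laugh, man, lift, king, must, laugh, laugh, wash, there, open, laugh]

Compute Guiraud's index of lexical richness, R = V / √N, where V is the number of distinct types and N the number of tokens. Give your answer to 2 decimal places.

N = 52, V = 36.
√N = 7.211103
R = 36 / 7.211103 = 4.99

4.99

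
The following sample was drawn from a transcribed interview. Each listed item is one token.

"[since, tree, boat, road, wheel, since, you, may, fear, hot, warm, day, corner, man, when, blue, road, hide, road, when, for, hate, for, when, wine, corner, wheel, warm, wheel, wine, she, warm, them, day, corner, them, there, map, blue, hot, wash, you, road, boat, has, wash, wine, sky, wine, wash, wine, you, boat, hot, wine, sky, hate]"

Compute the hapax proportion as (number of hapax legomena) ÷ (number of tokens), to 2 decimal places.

0.16

Frequencies: wine:6, road:4, boat:3, wheel:3, you:3, hot:3, warm:3, corner:3, when:3, wash:3, since:2, day:2, blue:2, for:2, hate:2, them:2, sky:2, tree:1, may:1, fear:1, … (6 more, each freq 1)
Hapax count = 9; token count = 57.
Ratio = 9 / 57 = 0.16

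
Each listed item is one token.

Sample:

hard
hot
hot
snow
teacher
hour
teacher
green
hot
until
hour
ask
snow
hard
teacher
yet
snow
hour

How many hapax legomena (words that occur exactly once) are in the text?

4

Frequencies: hot:3, snow:3, teacher:3, hour:3, hard:2, green:1, until:1, ask:1, yet:1
Hapax (freq=1): ask, green, until, yet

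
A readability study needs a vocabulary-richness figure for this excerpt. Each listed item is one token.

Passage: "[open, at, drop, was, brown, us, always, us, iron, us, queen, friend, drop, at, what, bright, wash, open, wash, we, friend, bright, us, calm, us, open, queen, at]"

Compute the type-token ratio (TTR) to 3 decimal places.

N = 28 tokens, V = 15 types.
TTR = V / N = 15 / 28 = 0.536

0.536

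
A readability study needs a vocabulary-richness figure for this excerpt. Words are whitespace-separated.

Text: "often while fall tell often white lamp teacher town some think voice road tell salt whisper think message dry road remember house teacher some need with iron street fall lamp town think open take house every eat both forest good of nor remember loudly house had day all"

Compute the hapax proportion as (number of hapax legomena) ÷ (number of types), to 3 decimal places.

0.686

Frequencies: think:3, house:3, often:2, fall:2, tell:2, lamp:2, teacher:2, town:2, some:2, road:2, remember:2, while:1, white:1, voice:1, salt:1, whisper:1, message:1, dry:1, need:1, with:1, … (15 more, each freq 1)
Hapax count = 24; type count = 35.
Ratio = 24 / 35 = 0.686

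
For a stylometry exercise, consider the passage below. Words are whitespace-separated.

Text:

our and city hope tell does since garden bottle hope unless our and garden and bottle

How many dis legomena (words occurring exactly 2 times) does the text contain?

Frequencies: and:3, our:2, hope:2, garden:2, bottle:2, city:1, tell:1, does:1, since:1, unless:1
Words with frequency 2: bottle, garden, hope, our

4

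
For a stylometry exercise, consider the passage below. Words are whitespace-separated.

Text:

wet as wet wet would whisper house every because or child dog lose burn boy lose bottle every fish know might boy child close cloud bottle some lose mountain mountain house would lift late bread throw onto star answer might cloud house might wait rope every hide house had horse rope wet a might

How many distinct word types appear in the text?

Distinct types: {a, answer, as, because, bottle, boy, bread, burn, child, close, cloud, dog, every, fish, had, hide, horse, house, know, late, lift, lose, might, mountain, onto, or, rope, some, star, throw, wait, wet, whisper, would}
V = 34

34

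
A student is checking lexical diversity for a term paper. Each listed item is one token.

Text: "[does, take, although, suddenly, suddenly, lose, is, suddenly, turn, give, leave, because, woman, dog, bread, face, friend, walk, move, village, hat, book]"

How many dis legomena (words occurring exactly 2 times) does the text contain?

0

Frequencies: suddenly:3, does:1, take:1, although:1, lose:1, is:1, turn:1, give:1, leave:1, because:1, woman:1, dog:1, bread:1, face:1, friend:1, walk:1, move:1, village:1, hat:1, book:1
Words with frequency 2: (none)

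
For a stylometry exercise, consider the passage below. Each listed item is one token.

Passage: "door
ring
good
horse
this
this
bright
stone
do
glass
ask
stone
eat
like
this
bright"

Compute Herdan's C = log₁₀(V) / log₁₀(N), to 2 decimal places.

N = 16, V = 12.
log₁₀(V) = 1.079181, log₁₀(N) = 1.204120
C = 1.079181 / 1.204120 = 0.90

0.90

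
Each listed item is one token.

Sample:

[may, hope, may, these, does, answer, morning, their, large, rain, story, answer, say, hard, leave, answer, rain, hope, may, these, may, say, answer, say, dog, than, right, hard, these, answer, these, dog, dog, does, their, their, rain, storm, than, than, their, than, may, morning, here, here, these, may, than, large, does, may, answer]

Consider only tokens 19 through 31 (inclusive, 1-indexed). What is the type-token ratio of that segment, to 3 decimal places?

Segment tokens 19–31: may, these, may, say, answer, say, dog, than, right, hard, these, answer, these
Segment N = 13, segment V = 8.
TTR = 8 / 13 = 0.615

0.615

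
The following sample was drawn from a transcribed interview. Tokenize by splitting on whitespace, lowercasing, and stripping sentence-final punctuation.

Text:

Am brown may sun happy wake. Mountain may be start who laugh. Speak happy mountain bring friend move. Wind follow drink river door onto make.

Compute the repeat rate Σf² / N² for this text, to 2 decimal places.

Frequencies: may:2, happy:2, mountain:2, am:1, brown:1, sun:1, wake:1, be:1, start:1, who:1, laugh:1, speak:1, bring:1, friend:1, move:1, wind:1, follow:1, drink:1, river:1, door:1, … (2 more, each freq 1)
Σf² = 31; N² = 625
Repeat rate = 31 / 625 = 0.05

0.05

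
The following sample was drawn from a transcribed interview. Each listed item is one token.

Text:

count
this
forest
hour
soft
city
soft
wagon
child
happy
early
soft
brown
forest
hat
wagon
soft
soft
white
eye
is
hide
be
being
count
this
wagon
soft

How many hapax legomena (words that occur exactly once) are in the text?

Frequencies: soft:6, wagon:3, count:2, this:2, forest:2, hour:1, city:1, child:1, happy:1, early:1, brown:1, hat:1, white:1, eye:1, is:1, hide:1, be:1, being:1
Hapax (freq=1): be, being, brown, child, city, early, eye, happy, hat, hide, hour, is, white

13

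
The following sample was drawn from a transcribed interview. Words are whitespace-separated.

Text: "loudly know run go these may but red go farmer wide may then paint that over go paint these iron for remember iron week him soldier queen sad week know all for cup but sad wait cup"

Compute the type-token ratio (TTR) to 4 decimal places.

N = 37 tokens, V = 25 types.
TTR = V / N = 25 / 37 = 0.6757

0.6757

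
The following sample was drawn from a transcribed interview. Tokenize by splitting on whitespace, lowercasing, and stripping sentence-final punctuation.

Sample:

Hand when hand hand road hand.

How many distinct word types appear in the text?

3

Distinct types: {hand, road, when}
V = 3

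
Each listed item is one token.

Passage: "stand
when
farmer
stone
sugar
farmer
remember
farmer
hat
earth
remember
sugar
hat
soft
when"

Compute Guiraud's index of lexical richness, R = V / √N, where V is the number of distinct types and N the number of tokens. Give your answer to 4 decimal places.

2.3238

N = 15, V = 9.
√N = 3.872983
R = 9 / 3.872983 = 2.3238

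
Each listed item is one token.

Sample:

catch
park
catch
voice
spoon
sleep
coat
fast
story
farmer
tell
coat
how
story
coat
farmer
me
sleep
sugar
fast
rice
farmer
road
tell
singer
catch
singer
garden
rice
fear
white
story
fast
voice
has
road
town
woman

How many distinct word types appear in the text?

Distinct types: {catch, coat, farmer, fast, fear, garden, has, how, me, park, rice, road, singer, sleep, spoon, story, sugar, tell, town, voice, white, woman}
V = 22

22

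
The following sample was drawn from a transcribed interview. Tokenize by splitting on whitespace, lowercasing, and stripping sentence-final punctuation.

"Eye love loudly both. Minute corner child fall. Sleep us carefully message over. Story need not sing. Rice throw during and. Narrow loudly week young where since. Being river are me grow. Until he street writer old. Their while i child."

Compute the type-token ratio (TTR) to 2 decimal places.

0.95

N = 41 tokens, V = 39 types.
TTR = V / N = 39 / 41 = 0.95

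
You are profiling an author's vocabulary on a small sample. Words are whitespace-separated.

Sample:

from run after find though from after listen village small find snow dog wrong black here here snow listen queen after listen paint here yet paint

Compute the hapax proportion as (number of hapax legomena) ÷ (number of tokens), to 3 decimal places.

Frequencies: after:3, listen:3, here:3, from:2, find:2, snow:2, paint:2, run:1, though:1, village:1, small:1, dog:1, wrong:1, black:1, queen:1, yet:1
Hapax count = 9; token count = 26.
Ratio = 9 / 26 = 0.346

0.346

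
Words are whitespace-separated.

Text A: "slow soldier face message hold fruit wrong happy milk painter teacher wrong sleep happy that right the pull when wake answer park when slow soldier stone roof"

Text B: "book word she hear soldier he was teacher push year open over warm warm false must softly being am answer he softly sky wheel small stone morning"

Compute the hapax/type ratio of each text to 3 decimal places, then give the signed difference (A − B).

A: hapax=17, V=22, ratio=0.773
B: hapax=21, V=24, ratio=0.875
Difference = 0.773 − 0.875 = -0.102

-0.102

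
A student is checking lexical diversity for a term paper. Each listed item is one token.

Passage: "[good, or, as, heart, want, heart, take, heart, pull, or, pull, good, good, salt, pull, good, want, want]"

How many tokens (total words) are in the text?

18

Tokens: good, or, as, heart, want, heart, take, heart, pull, or, pull, good, good, salt, pull, good, want, want
N = 18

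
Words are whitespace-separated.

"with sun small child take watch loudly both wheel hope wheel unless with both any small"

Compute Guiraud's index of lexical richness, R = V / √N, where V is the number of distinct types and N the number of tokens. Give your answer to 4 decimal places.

N = 16, V = 12.
√N = 4.000000
R = 12 / 4.000000 = 3.0000

3.0000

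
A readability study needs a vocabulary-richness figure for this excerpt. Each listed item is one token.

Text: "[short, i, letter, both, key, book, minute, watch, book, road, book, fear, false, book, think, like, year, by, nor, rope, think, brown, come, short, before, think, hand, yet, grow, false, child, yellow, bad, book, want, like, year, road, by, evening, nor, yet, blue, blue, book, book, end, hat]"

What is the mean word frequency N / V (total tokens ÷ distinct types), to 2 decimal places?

1.55

N = 48 tokens, V = 31 types.
Mean frequency = N / V = 48 / 31 = 1.55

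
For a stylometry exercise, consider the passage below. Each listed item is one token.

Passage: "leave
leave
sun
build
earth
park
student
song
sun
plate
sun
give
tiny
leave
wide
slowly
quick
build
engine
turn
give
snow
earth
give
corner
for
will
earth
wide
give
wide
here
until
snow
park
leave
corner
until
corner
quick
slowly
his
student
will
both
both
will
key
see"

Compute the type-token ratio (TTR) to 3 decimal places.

0.510

N = 49 tokens, V = 25 types.
TTR = V / N = 25 / 49 = 0.510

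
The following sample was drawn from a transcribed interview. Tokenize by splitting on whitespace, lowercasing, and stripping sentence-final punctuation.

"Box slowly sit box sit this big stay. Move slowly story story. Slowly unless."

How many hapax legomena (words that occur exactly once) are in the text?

5

Frequencies: slowly:3, box:2, sit:2, story:2, this:1, big:1, stay:1, move:1, unless:1
Hapax (freq=1): big, move, stay, this, unless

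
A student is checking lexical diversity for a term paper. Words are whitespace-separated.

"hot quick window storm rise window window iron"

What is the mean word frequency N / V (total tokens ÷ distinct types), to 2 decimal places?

N = 8 tokens, V = 6 types.
Mean frequency = N / V = 8 / 6 = 1.33

1.33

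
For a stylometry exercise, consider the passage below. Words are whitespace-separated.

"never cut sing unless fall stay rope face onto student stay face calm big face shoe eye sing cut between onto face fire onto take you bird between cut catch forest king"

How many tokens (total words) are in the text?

Tokens: never, cut, sing, unless, fall, stay, rope, face, onto, student, stay, face, calm, big, face, shoe, eye, sing, cut, between, onto, face, fire, onto, take, you, bird, between, cut, catch, forest, king
N = 32

32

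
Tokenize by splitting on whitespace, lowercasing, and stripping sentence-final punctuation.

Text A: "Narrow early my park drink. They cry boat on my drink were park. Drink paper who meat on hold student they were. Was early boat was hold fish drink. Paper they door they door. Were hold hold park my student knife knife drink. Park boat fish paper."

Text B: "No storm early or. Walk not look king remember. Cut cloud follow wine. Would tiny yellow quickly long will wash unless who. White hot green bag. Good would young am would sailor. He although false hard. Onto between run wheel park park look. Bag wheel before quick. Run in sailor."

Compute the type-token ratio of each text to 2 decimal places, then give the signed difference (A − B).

TTR(A) = 19/47 = 0.40
TTR(B) = 42/50 = 0.84
Difference = 0.40 − 0.84 = -0.44

-0.44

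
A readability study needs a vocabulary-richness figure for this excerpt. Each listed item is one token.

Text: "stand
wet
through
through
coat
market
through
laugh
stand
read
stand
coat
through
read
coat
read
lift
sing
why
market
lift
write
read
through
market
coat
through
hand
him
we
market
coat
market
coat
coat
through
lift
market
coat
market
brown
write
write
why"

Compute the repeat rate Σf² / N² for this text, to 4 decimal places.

Frequencies: coat:8, through:7, market:7, read:4, stand:3, lift:3, write:3, why:2, wet:1, laugh:1, sing:1, hand:1, him:1, we:1, brown:1
Σf² = 216; N² = 1936
Repeat rate = 216 / 1936 = 0.1116

0.1116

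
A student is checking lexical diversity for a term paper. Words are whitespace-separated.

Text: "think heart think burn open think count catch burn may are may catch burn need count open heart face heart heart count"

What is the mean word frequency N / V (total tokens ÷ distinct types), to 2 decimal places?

2.20

N = 22 tokens, V = 10 types.
Mean frequency = N / V = 22 / 10 = 2.20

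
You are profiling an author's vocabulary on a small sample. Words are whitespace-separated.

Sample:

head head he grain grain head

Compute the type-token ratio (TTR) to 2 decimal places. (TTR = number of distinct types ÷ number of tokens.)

N = 6 tokens, V = 3 types.
TTR = V / N = 3 / 6 = 0.50

0.50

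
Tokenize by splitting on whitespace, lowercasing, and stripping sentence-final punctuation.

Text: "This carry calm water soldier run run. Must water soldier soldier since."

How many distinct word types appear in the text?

8

Distinct types: {calm, carry, must, run, since, soldier, this, water}
V = 8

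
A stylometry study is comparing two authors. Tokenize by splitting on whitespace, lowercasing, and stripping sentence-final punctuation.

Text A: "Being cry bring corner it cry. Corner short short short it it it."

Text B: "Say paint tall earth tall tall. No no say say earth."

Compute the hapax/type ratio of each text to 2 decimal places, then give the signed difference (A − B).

0.13

A: hapax=2, V=6, ratio=0.33
B: hapax=1, V=5, ratio=0.20
Difference = 0.33 − 0.20 = 0.13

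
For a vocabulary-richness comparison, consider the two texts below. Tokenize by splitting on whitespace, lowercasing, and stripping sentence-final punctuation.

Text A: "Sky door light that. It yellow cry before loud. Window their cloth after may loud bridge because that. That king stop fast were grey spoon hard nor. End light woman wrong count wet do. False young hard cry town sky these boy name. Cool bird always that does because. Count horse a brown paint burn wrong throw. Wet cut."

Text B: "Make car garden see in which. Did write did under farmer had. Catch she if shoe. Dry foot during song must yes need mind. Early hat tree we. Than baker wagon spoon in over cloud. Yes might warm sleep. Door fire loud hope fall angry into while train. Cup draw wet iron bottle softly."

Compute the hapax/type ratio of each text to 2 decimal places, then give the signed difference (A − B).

A: hapax=37, V=47, ratio=0.79
B: hapax=48, V=51, ratio=0.94
Difference = 0.79 − 0.94 = -0.15

-0.15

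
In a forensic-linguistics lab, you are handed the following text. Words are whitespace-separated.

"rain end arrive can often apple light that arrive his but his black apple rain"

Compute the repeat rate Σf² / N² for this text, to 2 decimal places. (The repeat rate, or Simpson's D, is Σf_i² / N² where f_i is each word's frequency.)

0.10

Frequencies: rain:2, arrive:2, apple:2, his:2, end:1, can:1, often:1, light:1, that:1, but:1, black:1
Σf² = 23; N² = 225
Repeat rate = 23 / 225 = 0.10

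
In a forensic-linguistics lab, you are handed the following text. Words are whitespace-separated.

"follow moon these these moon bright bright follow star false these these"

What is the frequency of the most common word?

4

Frequencies: these:4, follow:2, moon:2, bright:2, star:1, false:1
Most common: 'these' with frequency 4.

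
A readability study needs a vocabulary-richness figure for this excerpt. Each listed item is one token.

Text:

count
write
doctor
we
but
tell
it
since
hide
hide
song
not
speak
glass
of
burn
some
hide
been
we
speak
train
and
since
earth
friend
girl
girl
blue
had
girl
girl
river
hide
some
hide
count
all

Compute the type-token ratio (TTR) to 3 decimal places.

N = 38 tokens, V = 26 types.
TTR = V / N = 26 / 38 = 0.684

0.684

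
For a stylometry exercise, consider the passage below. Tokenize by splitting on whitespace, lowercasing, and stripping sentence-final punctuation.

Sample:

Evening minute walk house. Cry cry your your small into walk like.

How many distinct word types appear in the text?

9

Distinct types: {cry, evening, house, into, like, minute, small, walk, your}
V = 9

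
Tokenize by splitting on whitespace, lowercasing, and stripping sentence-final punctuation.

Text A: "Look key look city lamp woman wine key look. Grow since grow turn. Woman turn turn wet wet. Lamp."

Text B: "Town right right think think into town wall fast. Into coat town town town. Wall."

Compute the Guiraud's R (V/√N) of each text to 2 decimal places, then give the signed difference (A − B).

0.48

A: V=10, N=19, R=2.29
B: V=7, N=15, R=1.81
Difference = 2.29 − 1.81 = 0.48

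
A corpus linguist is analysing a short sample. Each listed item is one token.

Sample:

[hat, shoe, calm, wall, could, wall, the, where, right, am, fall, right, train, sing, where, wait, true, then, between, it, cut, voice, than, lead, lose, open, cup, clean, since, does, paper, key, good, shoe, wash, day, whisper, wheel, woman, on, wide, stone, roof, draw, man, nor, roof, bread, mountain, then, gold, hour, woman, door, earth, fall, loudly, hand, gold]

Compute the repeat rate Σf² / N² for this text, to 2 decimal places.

Frequencies: shoe:2, wall:2, where:2, right:2, fall:2, then:2, woman:2, roof:2, gold:2, hat:1, calm:1, could:1, the:1, am:1, train:1, sing:1, wait:1, true:1, between:1, it:1, … (30 more, each freq 1)
Σf² = 77; N² = 3481
Repeat rate = 77 / 3481 = 0.02

0.02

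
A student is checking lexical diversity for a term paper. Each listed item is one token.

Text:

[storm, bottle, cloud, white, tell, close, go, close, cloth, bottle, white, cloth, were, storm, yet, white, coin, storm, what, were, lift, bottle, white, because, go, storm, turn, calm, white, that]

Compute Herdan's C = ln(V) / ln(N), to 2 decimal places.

N = 30, V = 17.
ln(V) = 2.833213, ln(N) = 3.401197
C = 2.833213 / 3.401197 = 0.83

0.83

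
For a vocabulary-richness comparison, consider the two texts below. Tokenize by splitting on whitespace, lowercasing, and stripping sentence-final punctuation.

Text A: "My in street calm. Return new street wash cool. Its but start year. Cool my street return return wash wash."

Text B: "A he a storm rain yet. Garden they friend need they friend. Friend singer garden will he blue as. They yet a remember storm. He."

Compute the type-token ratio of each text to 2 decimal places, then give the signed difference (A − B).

0.04

TTR(A) = 12/20 = 0.60
TTR(B) = 14/25 = 0.56
Difference = 0.60 − 0.56 = 0.04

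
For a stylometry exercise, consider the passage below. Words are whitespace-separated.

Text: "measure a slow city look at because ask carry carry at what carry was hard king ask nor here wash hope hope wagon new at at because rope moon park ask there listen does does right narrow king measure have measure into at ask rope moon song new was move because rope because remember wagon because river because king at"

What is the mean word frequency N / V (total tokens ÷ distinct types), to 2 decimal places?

N = 60 tokens, V = 33 types.
Mean frequency = N / V = 60 / 33 = 1.82

1.82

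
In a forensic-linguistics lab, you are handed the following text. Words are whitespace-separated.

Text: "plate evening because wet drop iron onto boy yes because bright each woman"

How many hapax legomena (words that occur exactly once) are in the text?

Frequencies: because:2, plate:1, evening:1, wet:1, drop:1, iron:1, onto:1, boy:1, yes:1, bright:1, each:1, woman:1
Hapax (freq=1): boy, bright, drop, each, evening, iron, onto, plate, wet, woman, yes

11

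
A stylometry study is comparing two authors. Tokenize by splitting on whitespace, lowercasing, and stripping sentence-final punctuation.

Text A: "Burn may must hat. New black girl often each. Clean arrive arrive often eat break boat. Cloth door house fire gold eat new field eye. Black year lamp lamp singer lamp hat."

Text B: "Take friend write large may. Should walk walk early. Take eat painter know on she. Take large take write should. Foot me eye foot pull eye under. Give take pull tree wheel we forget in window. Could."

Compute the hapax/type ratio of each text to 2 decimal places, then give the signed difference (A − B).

0.02

A: hapax=17, V=24, ratio=0.71
B: hapax=18, V=26, ratio=0.69
Difference = 0.71 − 0.69 = 0.02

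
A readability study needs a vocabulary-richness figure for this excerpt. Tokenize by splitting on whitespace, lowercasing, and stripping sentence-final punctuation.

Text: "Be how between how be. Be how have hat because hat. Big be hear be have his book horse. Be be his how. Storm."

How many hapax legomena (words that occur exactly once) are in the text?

7

Frequencies: be:7, how:4, have:2, hat:2, his:2, between:1, because:1, big:1, hear:1, book:1, horse:1, storm:1
Hapax (freq=1): because, between, big, book, hear, horse, storm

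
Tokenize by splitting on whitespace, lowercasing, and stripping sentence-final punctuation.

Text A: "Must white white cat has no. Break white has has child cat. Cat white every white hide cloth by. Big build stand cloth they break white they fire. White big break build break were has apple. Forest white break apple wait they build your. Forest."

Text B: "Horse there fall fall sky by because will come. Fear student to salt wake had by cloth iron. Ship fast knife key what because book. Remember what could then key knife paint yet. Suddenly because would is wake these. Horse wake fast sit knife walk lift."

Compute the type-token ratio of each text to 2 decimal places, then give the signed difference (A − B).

TTR(A) = 21/45 = 0.47
TTR(B) = 34/46 = 0.74
Difference = 0.47 − 0.74 = -0.27

-0.27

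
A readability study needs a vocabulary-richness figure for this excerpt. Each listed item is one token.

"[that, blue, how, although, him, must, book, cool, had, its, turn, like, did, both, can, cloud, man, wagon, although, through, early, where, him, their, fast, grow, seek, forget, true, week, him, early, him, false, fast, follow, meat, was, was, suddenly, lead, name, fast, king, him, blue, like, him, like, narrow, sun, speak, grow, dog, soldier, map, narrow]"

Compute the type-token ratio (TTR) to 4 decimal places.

0.7368

N = 57 tokens, V = 42 types.
TTR = V / N = 42 / 57 = 0.7368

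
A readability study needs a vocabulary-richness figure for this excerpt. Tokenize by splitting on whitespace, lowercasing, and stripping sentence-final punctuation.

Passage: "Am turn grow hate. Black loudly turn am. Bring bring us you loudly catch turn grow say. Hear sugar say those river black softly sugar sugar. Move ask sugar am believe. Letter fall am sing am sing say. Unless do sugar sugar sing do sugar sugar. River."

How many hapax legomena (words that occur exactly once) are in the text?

Frequencies: sugar:8, am:5, turn:3, say:3, sing:3, grow:2, black:2, loudly:2, bring:2, river:2, do:2, hate:1, us:1, you:1, catch:1, hear:1, those:1, softly:1, move:1, ask:1, … (4 more, each freq 1)
Hapax (freq=1): ask, believe, catch, fall, hate, hear, letter, move, softly, those, unless, us, you

13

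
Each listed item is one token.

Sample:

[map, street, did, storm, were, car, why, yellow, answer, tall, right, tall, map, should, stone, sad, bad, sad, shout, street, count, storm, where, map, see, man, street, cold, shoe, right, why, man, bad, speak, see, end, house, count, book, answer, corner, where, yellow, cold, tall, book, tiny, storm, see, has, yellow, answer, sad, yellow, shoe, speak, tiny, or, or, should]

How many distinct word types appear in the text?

Distinct types: {answer, bad, book, car, cold, corner, count, did, end, has, house, man, map, or, right, sad, see, shoe, should, shout, speak, stone, storm, street, tall, tiny, were, where, why, yellow}
V = 30

30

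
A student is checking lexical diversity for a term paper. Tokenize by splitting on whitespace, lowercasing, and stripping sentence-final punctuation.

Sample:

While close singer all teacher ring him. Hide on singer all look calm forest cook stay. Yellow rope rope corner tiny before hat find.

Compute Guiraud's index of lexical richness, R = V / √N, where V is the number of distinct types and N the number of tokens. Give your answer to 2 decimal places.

N = 24, V = 21.
√N = 4.898979
R = 21 / 4.898979 = 4.29

4.29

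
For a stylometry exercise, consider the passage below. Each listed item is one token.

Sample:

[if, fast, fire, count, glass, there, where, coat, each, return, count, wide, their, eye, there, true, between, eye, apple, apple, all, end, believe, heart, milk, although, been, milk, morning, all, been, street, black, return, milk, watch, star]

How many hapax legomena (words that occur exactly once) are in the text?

Frequencies: milk:3, count:2, there:2, return:2, eye:2, apple:2, all:2, been:2, if:1, fast:1, fire:1, glass:1, where:1, coat:1, each:1, wide:1, their:1, true:1, between:1, end:1, … (8 more, each freq 1)
Hapax (freq=1): although, believe, between, black, coat, each, end, fast, fire, glass, heart, if, morning, star, street, their, true, watch, where, wide

20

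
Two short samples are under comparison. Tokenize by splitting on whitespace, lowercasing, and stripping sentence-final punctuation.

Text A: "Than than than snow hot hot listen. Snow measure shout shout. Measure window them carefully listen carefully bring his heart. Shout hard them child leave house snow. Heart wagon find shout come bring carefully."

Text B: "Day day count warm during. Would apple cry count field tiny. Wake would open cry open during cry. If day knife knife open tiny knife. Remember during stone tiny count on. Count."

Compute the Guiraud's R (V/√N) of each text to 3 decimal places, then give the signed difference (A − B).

0.430

A: V=19, N=34, R=3.258
B: V=16, N=32, R=2.828
Difference = 3.258 − 2.828 = 0.430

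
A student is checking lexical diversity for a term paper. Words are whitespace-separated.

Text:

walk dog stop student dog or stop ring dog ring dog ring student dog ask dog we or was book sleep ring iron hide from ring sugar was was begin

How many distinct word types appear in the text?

16

Distinct types: {ask, begin, book, dog, from, hide, iron, or, ring, sleep, stop, student, sugar, walk, was, we}
V = 16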